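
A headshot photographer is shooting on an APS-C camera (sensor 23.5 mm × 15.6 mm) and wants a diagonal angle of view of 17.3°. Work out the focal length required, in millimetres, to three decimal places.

92.706 mm

Sensor diagonal = √(23.5² + 15.6²) = √795.6100 ≈ 28.2066 mm.
From α = 2·arctan(d/2f) we get f = d / (2·tan(α/2)).
With d = 28.2066 mm and α/2 = 8.65°, tan(α/2) ≈ 0.15213, so f ≈ 28.2066 / 0.30426 ≈ 92.7063 mm.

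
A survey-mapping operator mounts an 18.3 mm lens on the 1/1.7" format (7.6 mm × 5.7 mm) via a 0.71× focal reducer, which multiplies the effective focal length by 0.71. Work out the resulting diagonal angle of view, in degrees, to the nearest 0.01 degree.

Effective focal length f = 18.3 × 0.71 = 12.993 mm.
Sensor diagonal = √(7.6² + 5.7²) = √90.2500 ≈ 9.5000 mm.
α = 2·arctan(9.500 / (2 × 12.993)) = 2·arctan(0.36558) ≈ 40.1630°.

40.16°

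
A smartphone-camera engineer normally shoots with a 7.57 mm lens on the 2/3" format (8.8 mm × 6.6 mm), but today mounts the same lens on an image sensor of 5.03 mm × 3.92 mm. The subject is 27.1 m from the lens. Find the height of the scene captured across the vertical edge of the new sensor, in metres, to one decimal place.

The focal length stays 7.57 mm; the relevant sensor dimension is now h = 3.92 mm. Object distance dₒ = 27.1 m = 27100 mm.
Thin-lens field height W = h·(dₒ − f)/f = 3.92 × (27100 − 7.57)/7.57 ≈ 14029.369 mm = 14.0294 m.

14.0 m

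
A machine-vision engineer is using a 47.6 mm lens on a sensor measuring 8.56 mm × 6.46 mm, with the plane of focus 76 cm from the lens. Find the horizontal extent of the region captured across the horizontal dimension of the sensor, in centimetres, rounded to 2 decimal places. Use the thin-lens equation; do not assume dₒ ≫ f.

12.81 cm

dₒ: 76 cm = 760 mm.
Similar triangles through the lens centre give W/dₒ = w/dᵢ; with 1/f = 1/dₒ + 1/dᵢ this gives W = w·(dₒ − f)/f.
W = 8.56 mm × (760 − 47.6) / 47.6 = 8.56 × 14.9664 ≈ 128.112 mm = 12.8112 cm.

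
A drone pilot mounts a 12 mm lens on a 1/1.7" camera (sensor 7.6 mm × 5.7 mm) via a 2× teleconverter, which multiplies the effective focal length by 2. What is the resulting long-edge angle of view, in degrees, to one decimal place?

Effective focal length f = 12 × 2 = 24 mm.
α = 2·arctan(7.6 / (2 × 24)) = 2·arctan(0.15833) ≈ 17.9943°.

18.0°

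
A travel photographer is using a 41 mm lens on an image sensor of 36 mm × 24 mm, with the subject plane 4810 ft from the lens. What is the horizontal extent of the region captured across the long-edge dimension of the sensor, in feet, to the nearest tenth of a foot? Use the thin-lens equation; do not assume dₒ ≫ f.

dₒ: 4810 ft × 304.8 mm/ft = 1466087.95 mm.
Similar triangles through the lens centre give W/dₒ = w/dᵢ; with 1/f = 1/dₒ + 1/dᵢ this gives W = w·(dₒ − f)/f.
W = 36 mm × (1.46609e+06 − 41) / 41 = 36 × 35757.2428 ≈ 1287260.739 mm = 1287260.739/304.8 ft = 4223.3 ft.

4223.3 ft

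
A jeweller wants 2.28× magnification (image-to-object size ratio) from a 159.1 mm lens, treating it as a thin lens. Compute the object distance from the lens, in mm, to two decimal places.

With m = dᵢ/dₒ and 1/f = 1/dₒ + 1/dᵢ, substituting dᵢ = m·dₒ gives 1/f = (1 + 1/m)/dₒ, hence dₒ = f·(1 + 1/m).
dₒ = 159.1 × (1 + 1/2.28) = 159.1 × 1.43860 ≈ 228.881 mm.

228.88 mm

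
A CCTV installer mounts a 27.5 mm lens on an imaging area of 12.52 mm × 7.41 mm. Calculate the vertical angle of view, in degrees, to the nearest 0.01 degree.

15.35°

Angle of view α = 2·arctan(h/2f) with h = 7.41 mm and f = 27.5 mm.
h/2f = 0.13473; arctan(0.13473) ≈ 7.6731°, so α ≈ 15.3462°.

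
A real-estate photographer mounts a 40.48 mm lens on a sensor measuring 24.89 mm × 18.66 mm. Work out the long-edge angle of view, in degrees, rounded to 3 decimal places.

Angle of view α = 2·arctan(w/2f) with w = 24.89 mm and f = 40.48 mm.
w/2f = 0.30744; arctan(0.30744) ≈ 17.0893°, so α ≈ 34.1786°.

34.179°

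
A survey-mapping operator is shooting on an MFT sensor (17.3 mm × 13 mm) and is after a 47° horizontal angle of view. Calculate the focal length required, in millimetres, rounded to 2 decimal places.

19.89 mm

From α = 2·arctan(w/2f) we get f = w / (2·tan(α/2)).
With w = 17.3 mm and α/2 = 23.5°, tan(α/2) ≈ 0.43481, so f ≈ 17.3 / 0.86962 ≈ 19.8936 mm.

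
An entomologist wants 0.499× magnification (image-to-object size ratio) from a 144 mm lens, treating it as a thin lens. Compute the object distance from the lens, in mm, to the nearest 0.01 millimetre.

432.58 mm

With m = dᵢ/dₒ and 1/f = 1/dₒ + 1/dᵢ, substituting dᵢ = m·dₒ gives 1/f = (1 + 1/m)/dₒ, hence dₒ = f·(1 + 1/m).
dₒ = 144 × (1 + 1/0.499) = 144 × 3.00401 ≈ 432.577 mm.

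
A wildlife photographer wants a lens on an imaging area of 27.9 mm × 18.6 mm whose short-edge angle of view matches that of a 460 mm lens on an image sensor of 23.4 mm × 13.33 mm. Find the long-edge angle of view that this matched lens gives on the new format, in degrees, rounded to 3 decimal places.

Equal short-edge AOV ⇒ f₂ = f₁ · 18.6/13.33 = 460 × 1.39535 ≈ 641.8605 mm.
Long-edge AOV on the new format = 2·arctan(27.9 / (2 × 641.8605)) = 2·arctan(0.02173) ≈ 2.4901°.

2.490°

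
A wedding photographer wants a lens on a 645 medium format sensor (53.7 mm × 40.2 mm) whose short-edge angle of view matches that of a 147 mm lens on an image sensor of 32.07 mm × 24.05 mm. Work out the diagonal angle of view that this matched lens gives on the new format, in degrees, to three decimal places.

15.546°

Equal short-edge AOV ⇒ f₂ = f₁ · 40.2/24.05 = 147 × 1.67152 ≈ 245.7131 mm.
Sensor diagonal = √(53.7² + 40.2²) = √4499.7300 ≈ 67.0800 mm.
Diagonal AOV on the new format = 2·arctan(67.0800 / (2 × 245.7131)) = 2·arctan(0.13650) ≈ 15.5458°.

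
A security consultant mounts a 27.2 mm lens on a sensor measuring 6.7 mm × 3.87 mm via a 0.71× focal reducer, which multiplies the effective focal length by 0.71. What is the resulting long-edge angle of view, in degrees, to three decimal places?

Effective focal length f = 27.2 × 0.71 = 19.312 mm.
α = 2·arctan(6.7 / (2 × 19.312)) = 2·arctan(0.17347) ≈ 19.6820°.

19.682°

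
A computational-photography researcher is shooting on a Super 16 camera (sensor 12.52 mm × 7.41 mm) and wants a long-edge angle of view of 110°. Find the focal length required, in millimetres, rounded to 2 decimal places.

From α = 2·arctan(w/2f) we get f = w / (2·tan(α/2)).
With w = 12.52 mm and α/2 = 55°, tan(α/2) ≈ 1.42815, so f ≈ 12.52 / 2.85630 ≈ 4.3833 mm.

4.38 mm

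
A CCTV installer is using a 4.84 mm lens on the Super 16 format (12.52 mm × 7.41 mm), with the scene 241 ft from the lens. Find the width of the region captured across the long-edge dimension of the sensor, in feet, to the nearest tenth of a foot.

dₒ: 241 ft × 304.8 mm/ft = 73456.80 mm.
Similar triangles through the lens centre give W/dₒ = w/dᵢ; with 1/f = 1/dₒ + 1/dᵢ this gives W = w·(dₒ − f)/f.
W = 12.52 mm × (73456.8 − 4.84) / 4.84 = 12.52 × 15176.0243 ≈ 190003.824 mm = 190003.824/304.8 ft = 623.372 ft.

623.4 ft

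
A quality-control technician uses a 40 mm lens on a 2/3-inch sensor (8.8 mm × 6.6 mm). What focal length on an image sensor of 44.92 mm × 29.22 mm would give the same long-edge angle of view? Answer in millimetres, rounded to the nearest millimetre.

Equal angle of view means equal width/f ratio, so f₂ = f₁ · (width₂/width₁) = 40 × 44.92/8.8.
f₂ = 40 × 5.10455 ≈ 204.182 mm.

204 mm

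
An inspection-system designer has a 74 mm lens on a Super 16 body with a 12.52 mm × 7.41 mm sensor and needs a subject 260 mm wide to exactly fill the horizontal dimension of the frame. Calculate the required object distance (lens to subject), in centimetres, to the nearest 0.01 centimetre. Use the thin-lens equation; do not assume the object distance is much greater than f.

161.07 cm

Magnification m = w/W = dᵢ/dₒ; combined with 1/f = 1/dₒ + 1/dᵢ this gives dₒ = f·(1 + W/w).
dₒ = 74 mm × (1 + 260/12.52) = 74 × 21.7668 ≈ 1610.741 mm = 161.074 cm.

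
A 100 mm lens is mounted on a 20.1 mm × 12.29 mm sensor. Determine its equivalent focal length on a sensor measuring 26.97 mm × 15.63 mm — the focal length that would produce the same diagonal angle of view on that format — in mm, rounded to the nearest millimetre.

132 mm

Sensor diagonal = √(20.1² + 12.29²) = √555.0541 ≈ 23.5596 mm.
Sensor diagonal = √(26.97² + 15.63²) = √971.6778 ≈ 31.1717 mm.
Equal angle of view means equal diagonal/f ratio, so f₂ = f₁ · (diagonal₂/diagonal₁) = 100 × 31.1717/23.5596.
f₂ = 100 × 1.32310 ≈ 132.310 mm.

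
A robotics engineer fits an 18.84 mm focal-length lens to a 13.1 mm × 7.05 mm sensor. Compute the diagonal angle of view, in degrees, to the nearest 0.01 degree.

43.09°

Sensor diagonal = √(13.1² + 7.05²) = √221.3125 ≈ 14.8766 mm.
Angle of view α = 2·arctan(d/2f) with d = 14.8766 mm and f = 18.84 mm.
d/2f = 0.39481; arctan(0.39481) ≈ 21.5448°, so α ≈ 43.0896°.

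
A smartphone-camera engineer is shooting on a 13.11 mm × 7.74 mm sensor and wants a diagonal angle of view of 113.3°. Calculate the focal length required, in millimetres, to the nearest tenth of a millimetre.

5.0 mm

Sensor diagonal = √(13.11² + 7.74²) = √231.7797 ≈ 15.2243 mm.
From α = 2·arctan(d/2f) we get f = d / (2·tan(α/2)).
With d = 15.2243 mm and α/2 = 56.65°, tan(α/2) ≈ 1.51946, so f ≈ 15.2243 / 3.03893 ≈ 5.0098 mm.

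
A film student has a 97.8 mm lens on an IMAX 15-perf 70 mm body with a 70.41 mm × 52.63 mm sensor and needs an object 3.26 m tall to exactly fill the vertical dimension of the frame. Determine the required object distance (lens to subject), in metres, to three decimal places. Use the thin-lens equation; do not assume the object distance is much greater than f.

W: 3.26 m = 3260 mm.
Magnification m = h/W = dᵢ/dₒ; combined with 1/f = 1/dₒ + 1/dᵢ this gives dₒ = f·(1 + W/h).
dₒ = 97.8 mm × (1 + 3260/52.63) = 97.8 × 62.9419 ≈ 6155.714 mm = 6.15571 m.

6.156 m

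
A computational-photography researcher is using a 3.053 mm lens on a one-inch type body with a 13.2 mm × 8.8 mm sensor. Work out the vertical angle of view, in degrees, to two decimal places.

110.49°

Angle of view α = 2·arctan(h/2f) with h = 8.8 mm and f = 3.053 mm.
h/2f = 1.44121; arctan(1.44121) ≈ 55.2446°, so α ≈ 110.4893°.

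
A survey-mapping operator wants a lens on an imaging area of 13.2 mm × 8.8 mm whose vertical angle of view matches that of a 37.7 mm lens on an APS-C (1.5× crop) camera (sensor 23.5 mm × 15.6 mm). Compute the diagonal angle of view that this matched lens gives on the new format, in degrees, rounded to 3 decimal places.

40.910°

Equal vertical AOV ⇒ f₂ = f₁ · 8.8/15.6 = 37.7 × 0.56410 ≈ 21.2667 mm.
Sensor diagonal = √(13.2² + 8.8²) = √251.6800 ≈ 15.8644 mm.
Diagonal AOV on the new format = 2·arctan(15.8644 / (2 × 21.2667)) = 2·arctan(0.37299) ≈ 40.9098°.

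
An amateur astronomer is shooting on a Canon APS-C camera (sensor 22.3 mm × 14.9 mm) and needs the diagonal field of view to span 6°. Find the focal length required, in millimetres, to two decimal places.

Sensor diagonal = √(22.3² + 14.9²) = √719.3000 ≈ 26.8198 mm.
From α = 2·arctan(d/2f) we get f = d / (2·tan(α/2)).
With d = 26.8198 mm and α/2 = 3°, tan(α/2) ≈ 0.05241, so f ≈ 26.8198 / 0.10482 ≈ 255.8758 mm.

255.88 mm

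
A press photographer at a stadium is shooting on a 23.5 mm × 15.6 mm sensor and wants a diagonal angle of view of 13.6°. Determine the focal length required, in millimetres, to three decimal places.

118.274 mm

Sensor diagonal = √(23.5² + 15.6²) = √795.6100 ≈ 28.2066 mm.
From α = 2·arctan(d/2f) we get f = d / (2·tan(α/2)).
With d = 28.2066 mm and α/2 = 6.8°, tan(α/2) ≈ 0.11924, so f ≈ 28.2066 / 0.23849 ≈ 118.2737 mm.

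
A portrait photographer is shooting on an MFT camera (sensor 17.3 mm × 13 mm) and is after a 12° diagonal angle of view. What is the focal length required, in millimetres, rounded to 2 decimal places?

Sensor diagonal = √(17.3² + 13²) = √468.2900 ≈ 21.6400 mm.
From α = 2·arctan(d/2f) we get f = d / (2·tan(α/2)).
With d = 21.6400 mm and α/2 = 6°, tan(α/2) ≈ 0.10510, so f ≈ 21.6400 / 0.21021 ≈ 102.9455 mm.

102.95 mm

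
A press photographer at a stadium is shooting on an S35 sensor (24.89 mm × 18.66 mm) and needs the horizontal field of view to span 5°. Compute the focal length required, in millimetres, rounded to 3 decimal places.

285.037 mm

From α = 2·arctan(w/2f) we get f = w / (2·tan(α/2)).
With w = 24.89 mm and α/2 = 2.5°, tan(α/2) ≈ 0.04366, so f ≈ 24.89 / 0.08732 ≈ 285.0374 mm.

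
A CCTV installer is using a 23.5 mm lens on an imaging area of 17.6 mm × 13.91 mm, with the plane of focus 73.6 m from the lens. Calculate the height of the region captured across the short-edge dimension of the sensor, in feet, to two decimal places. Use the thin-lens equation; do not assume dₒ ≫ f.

dₒ: 73.6 m = 73600 mm.
Similar triangles through the lens centre give W/dₒ = h/dᵢ; with 1/f = 1/dₒ + 1/dᵢ this gives W = h·(dₒ − f)/f.
W = 13.91 mm × (73600 − 23.5) / 23.5 = 13.91 × 3130.9149 ≈ 43551.026 mm = 43551.026/304.8 ft = 142.884 ft.

142.88 ft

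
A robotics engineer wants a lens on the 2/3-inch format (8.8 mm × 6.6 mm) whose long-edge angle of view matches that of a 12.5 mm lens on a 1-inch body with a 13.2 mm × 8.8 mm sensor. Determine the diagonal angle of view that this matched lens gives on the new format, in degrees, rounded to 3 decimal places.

66.850°

Equal long-edge AOV ⇒ f₂ = f₁ · 8.8/13.2 = 12.5 × 0.66667 ≈ 8.3333 mm.
Sensor diagonal = √(8.8² + 6.6²) = √121.0000 ≈ 11.0000 mm.
Diagonal AOV on the new format = 2·arctan(11.0000 / (2 × 8.3333)) = 2·arctan(0.66000) ≈ 66.8496°.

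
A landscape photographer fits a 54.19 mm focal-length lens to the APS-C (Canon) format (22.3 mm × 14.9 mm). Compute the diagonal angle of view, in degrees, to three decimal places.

Sensor diagonal = √(22.3² + 14.9²) = √719.3000 ≈ 26.8198 mm.
Angle of view α = 2·arctan(d/2f) with d = 26.8198 mm and f = 54.19 mm.
d/2f = 0.24746; arctan(0.24746) ≈ 13.8992°, so α ≈ 27.7984°.

27.798°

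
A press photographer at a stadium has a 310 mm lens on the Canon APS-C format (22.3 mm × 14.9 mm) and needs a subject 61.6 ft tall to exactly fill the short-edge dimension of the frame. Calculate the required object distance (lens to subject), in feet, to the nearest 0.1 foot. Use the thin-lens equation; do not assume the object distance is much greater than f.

1282.6 ft

W: 61.6 ft × 304.8 mm/ft = 18775.68 mm.
Magnification m = h/W = dᵢ/dₒ; combined with 1/f = 1/dₒ + 1/dᵢ this gives dₒ = f·(1 + W/h).
dₒ = 310 mm × (1 + 18775.7/14.9) = 310 × 1261.1127 ≈ 390944.941 mm = 390944.941/304.8 ft = 1282.63 ft.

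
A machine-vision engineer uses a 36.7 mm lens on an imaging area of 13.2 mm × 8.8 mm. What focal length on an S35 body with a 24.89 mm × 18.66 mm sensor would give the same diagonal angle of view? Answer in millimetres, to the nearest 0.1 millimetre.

72.0 mm

Sensor diagonal = √(13.2² + 8.8²) = √251.6800 ≈ 15.8644 mm.
Sensor diagonal = √(24.89² + 18.66²) = √967.7077 ≈ 31.1080 mm.
Equal angle of view means equal diagonal/f ratio, so f₂ = f₁ · (diagonal₂/diagonal₁) = 36.7 × 31.1080/15.8644.
f₂ = 36.7 × 1.96087 ≈ 71.964 mm.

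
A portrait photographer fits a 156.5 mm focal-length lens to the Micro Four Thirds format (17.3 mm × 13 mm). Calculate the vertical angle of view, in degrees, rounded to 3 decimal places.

4.757°

Angle of view α = 2·arctan(h/2f) with h = 13 mm and f = 156.5 mm.
h/2f = 0.04153; arctan(0.04153) ≈ 2.3783°, so α ≈ 4.7567°.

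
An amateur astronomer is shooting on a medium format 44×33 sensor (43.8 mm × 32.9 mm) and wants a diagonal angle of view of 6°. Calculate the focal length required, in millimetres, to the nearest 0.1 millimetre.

Sensor diagonal = √(43.8² + 32.9²) = √3000.8500 ≈ 54.7800 mm.
From α = 2·arctan(d/2f) we get f = d / (2·tan(α/2)).
With d = 54.7800 mm and α/2 = 3°, tan(α/2) ≈ 0.05241, so f ≈ 54.7800 / 0.10482 ≈ 522.6325 mm.

522.6 mm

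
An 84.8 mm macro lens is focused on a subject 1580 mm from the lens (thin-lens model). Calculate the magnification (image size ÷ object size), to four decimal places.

0.0567×

Thin lens: 1/f = 1/dₒ + 1/dᵢ → 1/dᵢ = 1/84.8 − 1/1580 = 0.0111595 mm⁻¹, so dᵢ ≈ 89.6094 mm.
Magnification m = dᵢ/dₒ = 89.6094/1580 ≈ 0.05671.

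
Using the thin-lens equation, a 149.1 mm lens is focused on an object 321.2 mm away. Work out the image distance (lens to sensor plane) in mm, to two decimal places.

278.27 mm

1/dᵢ = 1/f − 1/dₒ = 1/149.1 − 1/321.2 = 0.0035936 mm⁻¹.
dᵢ = 1/0.0035936 ≈ 278.2738 mm.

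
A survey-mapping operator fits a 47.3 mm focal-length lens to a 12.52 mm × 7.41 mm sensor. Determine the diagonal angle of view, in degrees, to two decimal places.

Sensor diagonal = √(12.52² + 7.41²) = √211.6585 ≈ 14.5485 mm.
Angle of view α = 2·arctan(d/2f) with d = 14.5485 mm and f = 47.3 mm.
d/2f = 0.15379; arctan(0.15379) ≈ 8.7430°, so α ≈ 17.4860°.

17.49°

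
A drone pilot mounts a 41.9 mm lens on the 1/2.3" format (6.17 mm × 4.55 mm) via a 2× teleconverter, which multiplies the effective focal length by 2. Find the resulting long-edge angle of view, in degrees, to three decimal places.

4.217°

Effective focal length f = 41.9 × 2 = 83.8 mm.
α = 2·arctan(6.17 / (2 × 83.8)) = 2·arctan(0.03681) ≈ 4.2167°.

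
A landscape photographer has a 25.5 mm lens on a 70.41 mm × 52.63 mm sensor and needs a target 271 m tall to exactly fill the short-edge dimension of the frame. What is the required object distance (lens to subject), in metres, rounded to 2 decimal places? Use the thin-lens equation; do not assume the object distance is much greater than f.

W: 271 m = 271000 mm.
Magnification m = h/W = dᵢ/dₒ; combined with 1/f = 1/dₒ + 1/dᵢ this gives dₒ = f·(1 + W/h).
dₒ = 25.5 mm × (1 + 271000/52.63) = 25.5 × 5150.1545 ≈ 131328.939 mm = 131.329 m.

131.33 m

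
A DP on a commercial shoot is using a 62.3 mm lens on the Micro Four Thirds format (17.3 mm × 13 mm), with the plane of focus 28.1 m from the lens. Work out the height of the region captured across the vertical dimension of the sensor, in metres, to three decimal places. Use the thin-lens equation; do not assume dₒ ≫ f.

dₒ: 28.1 m = 28100 mm.
Similar triangles through the lens centre give W/dₒ = h/dᵢ; with 1/f = 1/dₒ + 1/dᵢ this gives W = h·(dₒ − f)/f.
W = 13 mm × (28100 − 62.3) / 62.3 = 13 × 450.0433 ≈ 5850.563 mm = 5.85056 m.

5.851 m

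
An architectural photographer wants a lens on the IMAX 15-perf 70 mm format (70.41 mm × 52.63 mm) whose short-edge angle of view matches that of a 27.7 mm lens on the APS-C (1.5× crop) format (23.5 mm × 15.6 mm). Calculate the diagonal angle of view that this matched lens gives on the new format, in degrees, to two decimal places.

Equal short-edge AOV ⇒ f₂ = f₁ · 52.63/15.6 = 27.7 × 3.37372 ≈ 93.4520 mm.
Sensor diagonal = √(70.41² + 52.63²) = √7727.4850 ≈ 87.9061 mm.
Diagonal AOV on the new format = 2·arctan(87.9061 / (2 × 93.4520)) = 2·arctan(0.47033) ≈ 50.3778°.

50.38°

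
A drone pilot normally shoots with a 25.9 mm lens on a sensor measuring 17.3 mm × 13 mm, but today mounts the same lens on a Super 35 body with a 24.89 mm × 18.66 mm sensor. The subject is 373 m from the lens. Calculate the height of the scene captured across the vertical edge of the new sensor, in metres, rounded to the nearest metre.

The focal length stays 25.9 mm; the relevant sensor dimension is now h = 18.66 mm. Object distance dₒ = 373 m = 373000 mm.
Thin-lens field height W = h·(dₒ − f)/f = 18.66 × (373000 − 25.9)/25.9 ≈ 268714.159 mm = 268.714 m.

269 m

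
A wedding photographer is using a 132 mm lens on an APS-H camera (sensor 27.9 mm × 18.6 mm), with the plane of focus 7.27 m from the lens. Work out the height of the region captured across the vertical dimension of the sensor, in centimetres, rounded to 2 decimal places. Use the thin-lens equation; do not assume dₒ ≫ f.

100.58 cm

dₒ: 7.27 m = 7270 mm.
Similar triangles through the lens centre give W/dₒ = h/dᵢ; with 1/f = 1/dₒ + 1/dᵢ this gives W = h·(dₒ − f)/f.
W = 18.6 mm × (7270 − 132) / 132 = 18.6 × 54.0758 ≈ 1005.809 mm = 100.581 cm.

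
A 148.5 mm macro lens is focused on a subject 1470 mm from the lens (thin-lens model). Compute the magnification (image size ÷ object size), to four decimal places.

0.1124×

Thin lens: 1/f = 1/dₒ + 1/dᵢ → 1/dᵢ = 1/148.5 − 1/1470 = 0.0060537 mm⁻¹, so dᵢ ≈ 165.1873 mm.
Magnification m = dᵢ/dₒ = 165.1873/1470 ≈ 0.11237.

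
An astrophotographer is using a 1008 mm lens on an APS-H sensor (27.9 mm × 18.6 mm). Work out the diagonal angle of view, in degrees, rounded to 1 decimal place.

1.9°

Sensor diagonal = √(27.9² + 18.6²) = √1124.3700 ≈ 33.5316 mm.
Angle of view α = 2·arctan(d/2f) with d = 33.5316 mm and f = 1008 mm.
d/2f = 0.01663; arctan(0.01663) ≈ 0.9529°, so α ≈ 1.9058°.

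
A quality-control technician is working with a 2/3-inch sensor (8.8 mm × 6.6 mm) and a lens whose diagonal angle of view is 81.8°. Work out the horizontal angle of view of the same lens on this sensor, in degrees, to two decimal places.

Sensor diagonal = √(8.8² + 6.6²) = √121.0000 ≈ 11.0000 mm.
From the diagonal AOV: f = 11.0000 / (2·tan(40.9°)) = 11.0000 / 1.73245 ≈ 6.3494 mm.
Horizontal AOV = 2·arctan(8.8 / (2 × 6.3494)) = 2·arctan(0.69298) ≈ 69.4425°.

69.44°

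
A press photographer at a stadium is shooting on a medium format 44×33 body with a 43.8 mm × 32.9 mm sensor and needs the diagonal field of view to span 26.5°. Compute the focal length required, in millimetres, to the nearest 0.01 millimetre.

Sensor diagonal = √(43.8² + 32.9²) = √3000.8500 ≈ 54.7800 mm.
From α = 2·arctan(d/2f) we get f = d / (2·tan(α/2)).
With d = 54.7800 mm and α/2 = 13.25°, tan(α/2) ≈ 0.23547, so f ≈ 54.7800 / 0.47094 ≈ 116.3212 mm.

116.32 mm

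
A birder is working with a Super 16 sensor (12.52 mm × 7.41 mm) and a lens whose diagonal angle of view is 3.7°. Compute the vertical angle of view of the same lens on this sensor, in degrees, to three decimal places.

1.885°

Sensor diagonal = √(12.52² + 7.41²) = √211.6585 ≈ 14.5485 mm.
From the diagonal AOV: f = 14.5485 / (2·tan(1.85°)) = 14.5485 / 0.06460 ≈ 225.2101 mm.
Vertical AOV = 2·arctan(7.41 / (2 × 225.2101)) = 2·arctan(0.01645) ≈ 1.8850°.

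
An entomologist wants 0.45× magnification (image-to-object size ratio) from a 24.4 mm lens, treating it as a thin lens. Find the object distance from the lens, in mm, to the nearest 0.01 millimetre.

With m = dᵢ/dₒ and 1/f = 1/dₒ + 1/dᵢ, substituting dᵢ = m·dₒ gives 1/f = (1 + 1/m)/dₒ, hence dₒ = f·(1 + 1/m).
dₒ = 24.4 × (1 + 1/0.45) = 24.4 × 3.22222 ≈ 78.622 mm.

78.62 mm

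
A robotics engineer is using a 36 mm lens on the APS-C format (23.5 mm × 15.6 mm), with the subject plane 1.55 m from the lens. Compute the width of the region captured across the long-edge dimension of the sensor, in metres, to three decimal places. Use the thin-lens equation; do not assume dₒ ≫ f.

dₒ: 1.55 m = 1550 mm.
Similar triangles through the lens centre give W/dₒ = w/dᵢ; with 1/f = 1/dₒ + 1/dᵢ this gives W = w·(dₒ − f)/f.
W = 23.5 mm × (1550 − 36) / 36 = 23.5 × 42.0556 ≈ 988.306 mm = 0.988306 m.

0.988 m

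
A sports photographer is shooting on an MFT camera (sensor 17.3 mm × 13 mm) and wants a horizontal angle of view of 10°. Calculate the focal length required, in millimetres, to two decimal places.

From α = 2·arctan(w/2f) we get f = w / (2·tan(α/2)).
With w = 17.3 mm and α/2 = 5°, tan(α/2) ≈ 0.08749, so f ≈ 17.3 / 0.17498 ≈ 98.8700 mm.

98.87 mm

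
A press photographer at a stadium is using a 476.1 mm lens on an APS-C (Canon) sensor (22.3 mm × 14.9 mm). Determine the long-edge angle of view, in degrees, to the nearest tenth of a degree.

Angle of view α = 2·arctan(w/2f) with w = 22.3 mm and f = 476.1 mm.
w/2f = 0.02342; arctan(0.02342) ≈ 1.3416°, so α ≈ 2.6832°.

2.7°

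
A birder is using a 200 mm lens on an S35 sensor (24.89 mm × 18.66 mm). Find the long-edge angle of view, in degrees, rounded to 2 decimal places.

Angle of view α = 2·arctan(w/2f) with w = 24.89 mm and f = 200 mm.
w/2f = 0.06223; arctan(0.06223) ≈ 3.5606°, so α ≈ 7.1213°.

7.12°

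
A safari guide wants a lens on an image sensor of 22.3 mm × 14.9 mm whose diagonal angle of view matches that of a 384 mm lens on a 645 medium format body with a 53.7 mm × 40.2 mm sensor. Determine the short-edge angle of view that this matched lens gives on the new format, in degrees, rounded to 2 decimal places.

5.56°

Sensor diagonal = √(53.7² + 40.2²) = √4499.7300 ≈ 67.0800 mm.
Sensor diagonal = √(22.3² + 14.9²) = √719.3000 ≈ 26.8198 mm.
Equal diagonal AOV ⇒ f₂ = f₁ · 26.8198/67.0800 = 384 × 0.39982 ≈ 153.5299 mm.
Short-edge AOV on the new format = 2·arctan(14.9 / (2 × 153.5299)) = 2·arctan(0.04852) ≈ 5.5562°.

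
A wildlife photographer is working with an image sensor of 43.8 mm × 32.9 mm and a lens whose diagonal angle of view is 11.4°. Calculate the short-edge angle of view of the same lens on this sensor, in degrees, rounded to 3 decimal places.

Sensor diagonal = √(43.8² + 32.9²) = √3000.8500 ≈ 54.7800 mm.
From the diagonal AOV: f = 54.7800 / (2·tan(5.7°)) = 54.7800 / 0.19963 ≈ 274.4125 mm.
Short-edge AOV = 2·arctan(32.9 / (2 × 274.4125)) = 2·arctan(0.05995) ≈ 6.8611°.

6.861°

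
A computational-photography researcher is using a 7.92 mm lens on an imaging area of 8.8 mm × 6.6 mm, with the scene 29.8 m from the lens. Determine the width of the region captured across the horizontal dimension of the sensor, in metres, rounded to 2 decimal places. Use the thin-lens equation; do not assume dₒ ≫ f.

33.10 m

dₒ: 29.8 m = 29800 mm.
Similar triangles through the lens centre give W/dₒ = w/dᵢ; with 1/f = 1/dₒ + 1/dᵢ this gives W = w·(dₒ − f)/f.
W = 8.8 mm × (29800 − 7.92) / 7.92 = 8.8 × 3761.6263 ≈ 33102.311 mm = 33.1023 m.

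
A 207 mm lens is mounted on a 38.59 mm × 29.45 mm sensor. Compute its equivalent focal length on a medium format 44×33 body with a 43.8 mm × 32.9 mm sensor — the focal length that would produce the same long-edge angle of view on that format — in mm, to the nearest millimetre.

235 mm

Equal angle of view means equal width/f ratio, so f₂ = f₁ · (width₂/width₁) = 207 × 43.8/38.59.
f₂ = 207 × 1.13501 ≈ 234.947 mm.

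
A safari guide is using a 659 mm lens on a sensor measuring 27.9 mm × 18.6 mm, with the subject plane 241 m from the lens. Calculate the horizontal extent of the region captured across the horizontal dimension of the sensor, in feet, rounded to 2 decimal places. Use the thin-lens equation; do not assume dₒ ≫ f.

dₒ: 241 m = 241000 mm.
Similar triangles through the lens centre give W/dₒ = w/dᵢ; with 1/f = 1/dₒ + 1/dᵢ this gives W = w·(dₒ − f)/f.
W = 27.9 mm × (241000 − 659) / 659 = 27.9 × 364.7056 ≈ 10175.287 mm = 10175.287/304.8 ft = 33.3835 ft.

33.38 ft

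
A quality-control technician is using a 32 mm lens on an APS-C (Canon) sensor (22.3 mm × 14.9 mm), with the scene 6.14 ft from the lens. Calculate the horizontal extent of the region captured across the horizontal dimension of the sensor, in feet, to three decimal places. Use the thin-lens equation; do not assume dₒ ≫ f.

4.206 ft

dₒ: 6.14 ft × 304.8 mm/ft = 1871.47 mm.
Similar triangles through the lens centre give W/dₒ = w/dᵢ; with 1/f = 1/dₒ + 1/dᵢ this gives W = w·(dₒ − f)/f.
W = 22.3 mm × (1871.47 − 32) / 32 = 22.3 × 57.4835 ≈ 1281.882 mm = 1281.882/304.8 ft = 4.20565 ft.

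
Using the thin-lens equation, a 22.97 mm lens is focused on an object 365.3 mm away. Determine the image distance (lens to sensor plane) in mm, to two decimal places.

24.51 mm

1/dᵢ = 1/f − 1/dₒ = 1/22.97 − 1/365.3 = 0.0407976 mm⁻¹.
dᵢ = 1/0.0407976 ≈ 24.5113 mm.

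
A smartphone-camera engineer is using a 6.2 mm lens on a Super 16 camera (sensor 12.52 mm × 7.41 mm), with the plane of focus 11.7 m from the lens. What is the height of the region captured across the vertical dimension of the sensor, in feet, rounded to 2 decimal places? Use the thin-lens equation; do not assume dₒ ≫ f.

45.85 ft

dₒ: 11.7 m = 11700 mm.
Similar triangles through the lens centre give W/dₒ = h/dᵢ; with 1/f = 1/dₒ + 1/dᵢ this gives W = h·(dₒ − f)/f.
W = 7.41 mm × (11700 − 6.2) / 6.2 = 7.41 × 1886.0968 ≈ 13975.977 mm = 13975.977/304.8 ft = 45.8529 ft.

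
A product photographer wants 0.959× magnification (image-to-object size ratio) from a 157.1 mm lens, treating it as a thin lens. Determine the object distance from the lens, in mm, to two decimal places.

With m = dᵢ/dₒ and 1/f = 1/dₒ + 1/dᵢ, substituting dᵢ = m·dₒ gives 1/f = (1 + 1/m)/dₒ, hence dₒ = f·(1 + 1/m).
dₒ = 157.1 × (1 + 1/0.959) = 157.1 × 2.04275 ≈ 320.916 mm.

320.92 mm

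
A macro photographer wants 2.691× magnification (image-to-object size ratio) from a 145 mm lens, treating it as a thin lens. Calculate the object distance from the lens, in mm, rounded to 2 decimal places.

With m = dᵢ/dₒ and 1/f = 1/dₒ + 1/dᵢ, substituting dᵢ = m·dₒ gives 1/f = (1 + 1/m)/dₒ, hence dₒ = f·(1 + 1/m).
dₒ = 145 × (1 + 1/2.691) = 145 × 1.37161 ≈ 198.883 mm.

198.88 mm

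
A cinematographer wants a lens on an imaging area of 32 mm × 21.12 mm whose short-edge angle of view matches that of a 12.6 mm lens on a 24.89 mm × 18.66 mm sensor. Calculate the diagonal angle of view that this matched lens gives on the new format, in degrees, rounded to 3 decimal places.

Equal short-edge AOV ⇒ f₂ = f₁ · 21.12/18.66 = 12.6 × 1.13183 ≈ 14.2611 mm.
Sensor diagonal = √(32² + 21.12²) = √1470.0544 ≈ 38.3413 mm.
Diagonal AOV on the new format = 2·arctan(38.3413 / (2 × 14.2611)) = 2·arctan(1.34426) ≈ 106.7087°.

106.709°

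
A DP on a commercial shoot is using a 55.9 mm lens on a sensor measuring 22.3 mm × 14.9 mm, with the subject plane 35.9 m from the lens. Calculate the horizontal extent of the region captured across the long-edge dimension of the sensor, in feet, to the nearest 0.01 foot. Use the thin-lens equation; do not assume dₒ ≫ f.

46.91 ft

dₒ: 35.9 m = 35900 mm.
Similar triangles through the lens centre give W/dₒ = w/dᵢ; with 1/f = 1/dₒ + 1/dᵢ this gives W = w·(dₒ − f)/f.
W = 22.3 mm × (35900 − 55.9) / 55.9 = 22.3 × 641.2182 ≈ 14299.167 mm = 14299.167/304.8 ft = 46.9133 ft.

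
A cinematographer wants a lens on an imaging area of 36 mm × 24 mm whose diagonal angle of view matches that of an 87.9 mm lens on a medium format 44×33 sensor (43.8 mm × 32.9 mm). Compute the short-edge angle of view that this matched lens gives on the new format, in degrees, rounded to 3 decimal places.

19.613°

Sensor diagonal = √(43.8² + 32.9²) = √3000.8500 ≈ 54.7800 mm.
Sensor diagonal = √(36² + 24²) = √1872.0000 ≈ 43.2666 mm.
Equal diagonal AOV ⇒ f₂ = f₁ · 43.2666/54.7800 = 87.9 × 0.78982 ≈ 69.4256 mm.
Short-edge AOV on the new format = 2·arctan(24 / (2 × 69.4256)) = 2·arctan(0.17285) ≈ 19.6130°.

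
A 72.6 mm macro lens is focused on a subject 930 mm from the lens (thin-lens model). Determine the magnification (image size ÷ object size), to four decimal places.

0.0847×

Thin lens: 1/f = 1/dₒ + 1/dᵢ → 1/dᵢ = 1/72.6 − 1/930 = 0.0126988 mm⁻¹, so dᵢ ≈ 78.7474 mm.
Magnification m = dᵢ/dₒ = 78.7474/930 ≈ 0.08467.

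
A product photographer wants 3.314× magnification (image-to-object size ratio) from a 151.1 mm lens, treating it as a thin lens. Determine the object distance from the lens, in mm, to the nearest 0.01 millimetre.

With m = dᵢ/dₒ and 1/f = 1/dₒ + 1/dᵢ, substituting dᵢ = m·dₒ gives 1/f = (1 + 1/m)/dₒ, hence dₒ = f·(1 + 1/m).
dₒ = 151.1 × (1 + 1/3.314) = 151.1 × 1.30175 ≈ 196.694 mm.

196.69 mm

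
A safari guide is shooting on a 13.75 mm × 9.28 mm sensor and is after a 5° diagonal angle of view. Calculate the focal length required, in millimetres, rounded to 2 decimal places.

Sensor diagonal = √(13.75² + 9.28²) = √275.1809 ≈ 16.5886 mm.
From α = 2·arctan(d/2f) we get f = d / (2·tan(α/2)).
With d = 16.5886 mm and α/2 = 2.5°, tan(α/2) ≈ 0.04366, so f ≈ 16.5886 / 0.08732 ≈ 189.9704 mm.

189.97 mm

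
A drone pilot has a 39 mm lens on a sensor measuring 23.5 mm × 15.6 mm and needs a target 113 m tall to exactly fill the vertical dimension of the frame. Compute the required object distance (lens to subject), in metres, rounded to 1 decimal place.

282.5 m

W: 113 m = 113000 mm.
Magnification m = h/W = dᵢ/dₒ; combined with 1/f = 1/dₒ + 1/dᵢ this gives dₒ = f·(1 + W/h).
dₒ = 39 mm × (1 + 113000/15.6) = 39 × 7244.5897 ≈ 282539.000 mm = 282.539 m.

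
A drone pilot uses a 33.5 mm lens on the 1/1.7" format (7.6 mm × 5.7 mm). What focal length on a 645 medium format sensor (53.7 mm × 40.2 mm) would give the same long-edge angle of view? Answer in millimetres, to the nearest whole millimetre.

237 mm

Equal angle of view means equal width/f ratio, so f₂ = f₁ · (width₂/width₁) = 33.5 × 53.7/7.6.
f₂ = 33.5 × 7.06579 ≈ 236.704 mm.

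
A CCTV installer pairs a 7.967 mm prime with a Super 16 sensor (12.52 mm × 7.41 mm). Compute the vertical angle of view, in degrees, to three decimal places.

49.881°

Angle of view α = 2·arctan(h/2f) with h = 7.41 mm and f = 7.967 mm.
h/2f = 0.46504; arctan(0.46504) ≈ 24.9405°, so α ≈ 49.8809°.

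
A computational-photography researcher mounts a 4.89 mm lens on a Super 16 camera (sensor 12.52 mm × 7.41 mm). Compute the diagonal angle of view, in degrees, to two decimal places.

112.18°

Sensor diagonal = √(12.52² + 7.41²) = √211.6585 ≈ 14.5485 mm.
Angle of view α = 2·arctan(d/2f) with d = 14.5485 mm and f = 4.89 mm.
d/2f = 1.48758; arctan(1.48758) ≈ 56.0896°, so α ≈ 112.1793°.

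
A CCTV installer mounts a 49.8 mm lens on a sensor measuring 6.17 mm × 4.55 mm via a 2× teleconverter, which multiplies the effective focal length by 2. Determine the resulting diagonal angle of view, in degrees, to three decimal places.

4.408°

Effective focal length f = 49.8 × 2 = 99.6 mm.
Sensor diagonal = √(6.17² + 4.55²) = √58.7714 ≈ 7.6663 mm.
α = 2·arctan(7.666 / (2 × 99.6)) = 2·arctan(0.03849) ≈ 4.4079°.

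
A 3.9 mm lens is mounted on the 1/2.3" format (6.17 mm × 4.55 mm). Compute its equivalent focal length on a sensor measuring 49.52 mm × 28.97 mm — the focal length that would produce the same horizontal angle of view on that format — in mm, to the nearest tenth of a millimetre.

31.3 mm

Equal angle of view means equal width/f ratio, so f₂ = f₁ · (width₂/width₁) = 3.9 × 49.52/6.17.
f₂ = 3.9 × 8.02593 ≈ 31.301 mm.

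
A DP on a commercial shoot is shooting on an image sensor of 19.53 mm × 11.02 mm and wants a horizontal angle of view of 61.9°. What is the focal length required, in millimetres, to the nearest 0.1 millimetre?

From α = 2·arctan(w/2f) we get f = w / (2·tan(α/2)).
With w = 19.53 mm and α/2 = 30.95°, tan(α/2) ≈ 0.59967, so f ≈ 19.53 / 1.19935 ≈ 16.2839 mm.

16.3 mm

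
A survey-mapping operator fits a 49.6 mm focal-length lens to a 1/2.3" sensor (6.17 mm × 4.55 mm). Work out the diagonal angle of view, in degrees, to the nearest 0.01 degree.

8.84°

Sensor diagonal = √(6.17² + 4.55²) = √58.7714 ≈ 7.6663 mm.
Angle of view α = 2·arctan(d/2f) with d = 7.6663 mm and f = 49.6 mm.
d/2f = 0.07728; arctan(0.07728) ≈ 4.4191°, so α ≈ 8.8382°.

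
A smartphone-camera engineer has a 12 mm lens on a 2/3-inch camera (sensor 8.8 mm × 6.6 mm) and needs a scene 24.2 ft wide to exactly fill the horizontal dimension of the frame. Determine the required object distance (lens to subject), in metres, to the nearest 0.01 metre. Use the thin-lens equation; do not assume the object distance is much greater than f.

10.07 m

W: 24.2 ft × 304.8 mm/ft = 7376.16 mm.
Magnification m = w/W = dᵢ/dₒ; combined with 1/f = 1/dₒ + 1/dᵢ this gives dₒ = f·(1 + W/w).
dₒ = 12 mm × (1 + 7376.16/8.8) = 12 × 839.2000 ≈ 10070.400 mm = 10.0704 m.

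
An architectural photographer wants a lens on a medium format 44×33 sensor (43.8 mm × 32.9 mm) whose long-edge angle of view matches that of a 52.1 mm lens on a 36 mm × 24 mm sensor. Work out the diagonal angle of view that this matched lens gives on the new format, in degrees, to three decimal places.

Equal long-edge AOV ⇒ f₂ = f₁ · 43.8/36 = 52.1 × 1.21667 ≈ 63.3883 mm.
Sensor diagonal = √(43.8² + 32.9²) = √3000.8500 ≈ 54.7800 mm.
Diagonal AOV on the new format = 2·arctan(54.7800 / (2 × 63.3883)) = 2·arctan(0.43210) ≈ 46.7382°.

46.738°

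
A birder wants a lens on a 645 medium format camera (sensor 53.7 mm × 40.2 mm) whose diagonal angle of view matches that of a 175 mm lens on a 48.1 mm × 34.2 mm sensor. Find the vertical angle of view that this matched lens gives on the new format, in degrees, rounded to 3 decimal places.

11.541°

Sensor diagonal = √(48.1² + 34.2²) = √3483.2500 ≈ 59.0191 mm.
Sensor diagonal = √(53.7² + 40.2²) = √4499.7300 ≈ 67.0800 mm.
Equal diagonal AOV ⇒ f₂ = f₁ · 67.0800/59.0191 = 175 × 1.13658 ≈ 198.9019 mm.
Vertical AOV on the new format = 2·arctan(40.2 / (2 × 198.9019)) = 2·arctan(0.10105) ≈ 11.5409°.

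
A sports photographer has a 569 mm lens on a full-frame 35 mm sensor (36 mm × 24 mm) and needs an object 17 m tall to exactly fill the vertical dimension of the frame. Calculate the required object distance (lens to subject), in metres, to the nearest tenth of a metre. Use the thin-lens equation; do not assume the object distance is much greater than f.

W: 17 m = 17000 mm.
Magnification m = h/W = dᵢ/dₒ; combined with 1/f = 1/dₒ + 1/dᵢ this gives dₒ = f·(1 + W/h).
dₒ = 569 mm × (1 + 17000/24) = 569 × 709.3333 ≈ 403610.667 mm = 403.611 m.

403.6 m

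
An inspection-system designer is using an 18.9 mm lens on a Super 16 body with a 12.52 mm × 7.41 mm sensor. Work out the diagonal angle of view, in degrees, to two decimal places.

Sensor diagonal = √(12.52² + 7.41²) = √211.6585 ≈ 14.5485 mm.
Angle of view α = 2·arctan(d/2f) with d = 14.5485 mm and f = 18.9 mm.
d/2f = 0.38488; arctan(0.38488) ≈ 21.0507°, so α ≈ 42.1015°.

42.10°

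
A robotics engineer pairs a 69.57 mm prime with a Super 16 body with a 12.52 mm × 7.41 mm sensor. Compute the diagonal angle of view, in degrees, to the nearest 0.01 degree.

Sensor diagonal = √(12.52² + 7.41²) = √211.6585 ≈ 14.5485 mm.
Angle of view α = 2·arctan(d/2f) with d = 14.5485 mm and f = 69.57 mm.
d/2f = 0.10456; arctan(0.10456) ≈ 5.9692°, so α ≈ 11.9383°.

11.94°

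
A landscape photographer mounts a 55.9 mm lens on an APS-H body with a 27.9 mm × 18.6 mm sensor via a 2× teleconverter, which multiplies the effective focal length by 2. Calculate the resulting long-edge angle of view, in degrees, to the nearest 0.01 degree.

Effective focal length f = 55.9 × 2 = 111.8 mm.
α = 2·arctan(27.9 / (2 × 111.8)) = 2·arctan(0.12478) ≈ 14.2248°.

14.22°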